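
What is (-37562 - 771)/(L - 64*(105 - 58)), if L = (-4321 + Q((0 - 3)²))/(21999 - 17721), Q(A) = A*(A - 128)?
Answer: 81994287/6436808 ≈ 12.738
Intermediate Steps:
Q(A) = A*(-128 + A)
L = -2696/2139 (L = (-4321 + (0 - 3)²*(-128 + (0 - 3)²))/(21999 - 17721) = (-4321 + (-3)²*(-128 + (-3)²))/4278 = (-4321 + 9*(-128 + 9))*(1/4278) = (-4321 + 9*(-119))*(1/4278) = (-4321 - 1071)*(1/4278) = -5392*1/4278 = -2696/2139 ≈ -1.2604)
(-37562 - 771)/(L - 64*(105 - 58)) = (-37562 - 771)/(-2696/2139 - 64*(105 - 58)) = -38333/(-2696/2139 - 64*47) = -38333/(-2696/2139 - 3008) = -38333/(-6436808/2139) = -38333*(-2139/6436808) = 81994287/6436808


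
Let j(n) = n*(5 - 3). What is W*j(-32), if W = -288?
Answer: 18432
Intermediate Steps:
j(n) = 2*n (j(n) = n*2 = 2*n)
W*j(-32) = -576*(-32) = -288*(-64) = 18432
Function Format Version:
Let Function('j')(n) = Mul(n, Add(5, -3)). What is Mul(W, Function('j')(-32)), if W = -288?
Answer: 18432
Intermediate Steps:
Function('j')(n) = Mul(2, n) (Function('j')(n) = Mul(n, 2) = Mul(2, n))
Mul(W, Function('j')(-32)) = Mul(-288, Mul(2, -32)) = Mul(-288, -64) = 18432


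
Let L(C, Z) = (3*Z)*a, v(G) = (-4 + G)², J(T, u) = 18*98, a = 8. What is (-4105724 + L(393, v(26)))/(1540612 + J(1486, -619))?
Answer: -1023527/385594 ≈ -2.6544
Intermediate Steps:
J(T, u) = 1764
L(C, Z) = 24*Z (L(C, Z) = (3*Z)*8 = 24*Z)
(-4105724 + L(393, v(26)))/(1540612 + J(1486, -619)) = (-4105724 + 24*(-4 + 26)²)/(1540612 + 1764) = (-4105724 + 24*22²)/1542376 = (-4105724 + 24*484)*(1/1542376) = (-4105724 + 11616)*(1/1542376) = -4094108*1/1542376 = -1023527/385594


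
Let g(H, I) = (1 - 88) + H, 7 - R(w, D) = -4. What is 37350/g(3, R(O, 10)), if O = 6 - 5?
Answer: -6225/14 ≈ -444.64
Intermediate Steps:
O = 1
R(w, D) = 11 (R(w, D) = 7 - 1*(-4) = 7 + 4 = 11)
g(H, I) = -87 + H
37350/g(3, R(O, 10)) = 37350/(-87 + 3) = 37350/(-84) = 37350*(-1/84) = -6225/14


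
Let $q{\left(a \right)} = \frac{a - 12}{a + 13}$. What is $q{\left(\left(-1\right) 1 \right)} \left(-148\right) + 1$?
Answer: $\frac{484}{3} \approx 161.33$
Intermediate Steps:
$q{\left(a \right)} = \frac{-12 + a}{13 + a}$
$q{\left(\left(-1\right) 1 \right)} \left(-148\right) + 1 = \frac{-12 - 1}{13 - 1} \left(-148\right) + 1 = \frac{1}{12} \left(-13\right) \left(-148\right) + 1 = \left(- \frac{13}{12}\right) \left(-148\right) + 1 = \frac{481}{3} + 1 = \frac{484}{3}$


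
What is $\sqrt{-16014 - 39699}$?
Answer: $7 i \sqrt{1137} \approx 236.04 i$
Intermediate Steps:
$\sqrt{-16014 - 39699} = \sqrt{-55713} = 7 i \sqrt{1137}$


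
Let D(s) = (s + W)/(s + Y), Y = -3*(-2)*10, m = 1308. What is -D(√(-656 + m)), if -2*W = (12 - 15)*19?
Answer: -529/1474 - 63*√163/2948 ≈ -0.63173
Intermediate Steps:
Y = 60 (Y = 6*10 = 60)
W = 57/2 (W = -(12 - 15)*19/2 = -(-3)*19/2 = -½*(-57) = 57/2 ≈ 28.500)
D(s) = (57/2 + s)/(60 + s) (D(s) = (s + 57/2)/(s + 60) = (57/2 + s)/(60 + s))
-D(√(-656 + m)) = -(57/2 + √(-656 + 1308))/(60 + √(-656 + 1308)) = -(57/2 + √652)/(60 + √652) = -(57/2 + 2*√163)/(60 + 2*√163)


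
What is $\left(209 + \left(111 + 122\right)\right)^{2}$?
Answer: $195364$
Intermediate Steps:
$\left(209 + \left(111 + 122\right)\right)^{2} = \left(209 + 233\right)^{2} = 442^{2} = 195364$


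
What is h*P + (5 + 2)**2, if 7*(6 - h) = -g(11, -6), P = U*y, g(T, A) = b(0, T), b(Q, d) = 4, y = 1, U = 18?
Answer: 1171/7 ≈ 167.29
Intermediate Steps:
g(T, A) = 4
P = 18 (P = 18*1 = 18)
h = 46/7 (h = 6 - (-1)*4/7 = 6 - 1/7*(-4) = 6 + 4/7 = 46/7 ≈ 6.5714)
h*P + (5 + 2)**2 = (46/7)*18 + (5 + 2)**2 = 828/7 + 7**2 = 828/7 + 49 = 1171/7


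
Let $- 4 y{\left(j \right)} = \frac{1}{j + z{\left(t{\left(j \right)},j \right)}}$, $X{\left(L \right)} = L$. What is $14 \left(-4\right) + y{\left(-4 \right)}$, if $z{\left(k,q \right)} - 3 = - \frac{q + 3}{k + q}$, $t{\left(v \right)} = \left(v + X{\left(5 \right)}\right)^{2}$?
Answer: $- \frac{893}{16} \approx -55.813$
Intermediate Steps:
$t{\left(v \right)} = \left(5 + v\right)^{2}$ ($t{\left(v \right)} = \left(v + 5\right)^{2} = \left(5 + v\right)^{2}$)
$z{\left(k,q \right)} = 3 - \frac{3 + q}{k + q}$ ($z{\left(k,q \right)} = 3 - \frac{q + 3}{k + q} = 3 - \frac{3 + q}{k + q}$)
$y{\left(j \right)} = - \frac{1}{4 \left(j + \frac{-3 + 2 j + 3 \left(5 + j\right)^{2}}{j + \left(5 + j\right)^{2}}\right)}$ ($y{\left(j \right)} = - \frac{1}{4 \left(j + \frac{-3 + 2 j + 3 \left(5 + j\right)^{2}}{\left(5 + j\right)^{2} + j}\right)} = - \frac{1}{4 \left(j + \frac{-3 + 2 j + 3 \left(5 + j\right)^{2}}{j + \left(5 + j\right)^{2}}\right)}$)
$14 \left(-4\right) + y{\left(-4 \right)} = 14 \left(-4\right) + \frac{-25 - \left(-4\right)^{2} - -44}{4 \left(72 + \left(-4\right)^{3} + 14 \left(-4\right)^{2} + 57 \left(-4\right)\right)} = -56 + \frac{-25 - 16 + 44}{4 \left(72 - 64 + 14 \cdot 16 - 228\right)} = -56 + \frac{-25 - 16 + 44}{4 \left(72 - 64 + 224 - 228\right)} = -56 + \frac{1}{4} \cdot \frac{1}{4} \cdot 3 = -56 + \frac{3}{16} = - \frac{893}{16}$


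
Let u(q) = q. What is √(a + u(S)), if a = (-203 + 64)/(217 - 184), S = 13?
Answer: √9570/33 ≈ 2.9644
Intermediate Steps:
a = -139/33 ≈ -4.2121
√(a + u(S)) = √(-139/33 + 13) = √(290/33) = √9570/33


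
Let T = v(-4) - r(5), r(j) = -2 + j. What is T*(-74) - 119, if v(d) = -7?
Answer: 621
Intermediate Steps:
T = -10 (T = -7 - (-2 + 5) = -7 - 1*3 = -7 - 3 = -10)
T*(-74) - 119 = -10*(-74) - 119 = 740 - 119 = 621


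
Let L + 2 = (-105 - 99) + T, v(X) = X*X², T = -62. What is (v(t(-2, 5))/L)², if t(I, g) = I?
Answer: 4/4489 ≈ 0.00089107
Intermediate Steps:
v(X) = X³
L = -268 (L = -2 + ((-105 - 99) - 62) = -2 + (-204 - 62) = -2 - 266 = -268)
(v(t(-2, 5))/L)² = ((-2)³/(-268))² = (-8*(-1/268))² = (2/67)² = 4/4489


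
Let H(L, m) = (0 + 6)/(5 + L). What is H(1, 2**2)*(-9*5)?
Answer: -45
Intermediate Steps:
H(L, m) = 6/(5 + L)
H(1, 2**2)*(-9*5) = (6/(5 + 1))*(-9*5) = (6/6)*(-45) = (6*(1/6))*(-45) = 1*(-45) = -45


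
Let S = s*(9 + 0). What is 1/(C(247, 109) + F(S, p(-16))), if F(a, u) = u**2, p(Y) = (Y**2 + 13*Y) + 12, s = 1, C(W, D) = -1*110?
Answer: 1/3490 ≈ 0.00028653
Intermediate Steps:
C(W, D) = -110
p(Y) = 12 + Y**2 + 13*Y
S = 9 (S = 1*(9 + 0) = 1*9 = 9)
1/(C(247, 109) + F(S, p(-16))) = 1/(-110 + (12 + (-16)**2 + 13*(-16))**2) = 1/(-110 + (12 + 256 - 208)**2) = 1/(-110 + 60**2) = 1/(-110 + 3600) = 1/3490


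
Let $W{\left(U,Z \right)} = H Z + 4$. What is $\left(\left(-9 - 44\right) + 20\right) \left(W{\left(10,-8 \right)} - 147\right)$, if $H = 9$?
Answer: $7095$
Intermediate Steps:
$W{\left(U,Z \right)} = 4 + 9 Z$ ($W{\left(U,Z \right)} = 9 Z + 4 = 4 + 9 Z$)
$\left(\left(-9 - 44\right) + 20\right) \left(W{\left(10,-8 \right)} - 147\right) = \left(\left(-9 - 44\right) + 20\right) \left(\left(4 + 9 \left(-8\right)\right) - 147\right) = \left(-53 + 20\right) \left(\left(4 - 72\right) - 147\right) = - 33 \left(-68 - 147\right) = \left(-33\right) \left(-215\right) = 7095$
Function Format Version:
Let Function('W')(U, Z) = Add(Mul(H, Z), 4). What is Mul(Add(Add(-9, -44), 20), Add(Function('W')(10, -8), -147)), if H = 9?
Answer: 7095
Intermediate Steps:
Function('W')(U, Z) = Add(4, Mul(9, Z)) (Function('W')(U, Z) = Add(Mul(9, Z), 4) = Add(4, Mul(9, Z)))
Mul(Add(Add(-9, -44), 20), Add(Function('W')(10, -8), -147)) = Mul(Add(Add(-9, -44), 20), Add(Add(4, Mul(9, -8)), -147)) = Mul(Add(-53, 20), Add(Add(4, -72), -147)) = Mul(-33, Add(-68, -147)) = Mul(-33, -215) = 7095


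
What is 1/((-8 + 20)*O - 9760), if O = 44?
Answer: -1/9232 ≈ -0.00010832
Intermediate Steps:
1/((-8 + 20)*O - 9760) = 1/((-8 + 20)*44 - 9760) = 1/(12*44 - 9760) = 1/(528 - 9760) = 1/(-9232) = -1/9232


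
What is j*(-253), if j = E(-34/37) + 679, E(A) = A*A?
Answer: -235468871/1369 ≈ -1.7200e+5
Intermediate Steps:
E(A) = A²
j = 930707/1369 (j = (-34/37)² + 679 = 1156/1369 + 679 = 930707/1369 ≈ 679.84)
j*(-253) = (930707/1369)*(-253) = -235468871/1369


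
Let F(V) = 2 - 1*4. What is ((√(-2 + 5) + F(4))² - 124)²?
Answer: 13737 + 936*√3 ≈ 15358.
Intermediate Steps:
F(V) = -2 (F(V) = 2 - 4 = -2)
((√(-2 + 5) + F(4))² - 124)² = ((√(-2 + 5) - 2)² - 124)² = ((√3 - 2)² - 124)² = ((-2 + √3)² - 124)² = (-124 + (-2 + √3)²)²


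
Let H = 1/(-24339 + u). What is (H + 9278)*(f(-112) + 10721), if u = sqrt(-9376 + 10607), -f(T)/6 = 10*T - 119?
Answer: 19956536653563511/118477138 - 3631*sqrt(1231)/118477138 ≈ 1.6844e+8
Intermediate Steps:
f(T) = 714 - 60*T (f(T) = -6*(10*T - 119) = -6*(-119 + 10*T) = 714 - 60*T)
u = sqrt(1231) ≈ 35.086
H = 1/(-24339 + sqrt(1231)) ≈ -4.1146e-5
(H + 9278)*(f(-112) + 10721) = ((-24339/592385690 - sqrt(1231)/592385690) + 9278)*((714 - 60*(-112)) + 10721) = (5496154407481/592385690 - sqrt(1231)/592385690)*((714 + 6720) + 10721) = (5496154407481/592385690 - sqrt(1231)/592385690)*(7434 + 10721) = (5496154407481/592385690 - sqrt(1231)/592385690)*18155 = 19956536653563511/118477138 - 3631*sqrt(1231)/118477138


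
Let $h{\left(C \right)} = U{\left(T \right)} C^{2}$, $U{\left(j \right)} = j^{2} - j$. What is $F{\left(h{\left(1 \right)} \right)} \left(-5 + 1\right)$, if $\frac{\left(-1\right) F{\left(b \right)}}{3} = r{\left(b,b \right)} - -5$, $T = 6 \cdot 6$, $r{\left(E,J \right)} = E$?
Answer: $15180$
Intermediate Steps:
$T = 36$
$h{\left(C \right)} = 1260 C^{2}$ ($h{\left(C \right)} = 36 \left(-1 + 36\right) C^{2} = 36 \cdot 35 C^{2} = 1260 C^{2}$)
$F{\left(b \right)} = -15 - 3 b$ ($F{\left(b \right)} = - 3 \left(b - -5\right) = - 3 \left(b + 5\right) = - 3 \left(5 + b\right) = -15 - 3 b$)
$F{\left(h{\left(1 \right)} \right)} \left(-5 + 1\right) = \left(-15 - 3 \cdot 1260 \cdot 1^{2}\right) \left(-5 + 1\right) = \left(-15 - 3 \cdot 1260 \cdot 1\right) \left(-4\right) = \left(-15 - 3780\right) \left(-4\right) = \left(-3795\right) \left(-4\right) = 15180$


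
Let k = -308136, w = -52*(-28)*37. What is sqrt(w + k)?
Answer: 2*I*sqrt(63566) ≈ 504.25*I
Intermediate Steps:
w = 53872 (w = 1456*37 = 53872)
sqrt(w + k) = sqrt(53872 - 308136) = sqrt(-254264) = 2*I*sqrt(63566)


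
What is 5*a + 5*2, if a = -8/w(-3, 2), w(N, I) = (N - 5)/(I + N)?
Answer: 5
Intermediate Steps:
w(N, I) = (-5 + N)/(I + N)
a = -1 (a = -8*(2 - 3)/(-5 - 3) = -8/(-8/(-1)) = -8/((-1*(-8))) = -8/8 = -8*1/8 = -1)
5*a + 5*2 = 5*(-1) + 5*2 = -5 + 10 = 5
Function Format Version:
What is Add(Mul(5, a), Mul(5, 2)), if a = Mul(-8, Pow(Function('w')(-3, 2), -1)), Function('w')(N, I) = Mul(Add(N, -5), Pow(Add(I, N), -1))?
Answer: 5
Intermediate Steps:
Function('w')(N, I) = Mul(Pow(Add(I, N), -1), Add(-5, N)) (Function('w')(N, I) = Mul(Add(-5, N), Pow(Add(I, N), -1)) = Mul(Pow(Add(I, N), -1), Add(-5, N)))
a = -1 (a = Mul(-8, Pow(Mul(Pow(Add(2, -3), -1), Add(-5, -3)), -1)) = Mul(-8, Pow(Mul(Pow(-1, -1), -8), -1)) = Mul(-8, Pow(Mul(-1, -8), -1)) = Mul(-8, Pow(8, -1)) = Mul(-8, Rational(1, 8)) = -1)
Add(Mul(5, a), Mul(5, 2)) = Add(Mul(5, -1), Mul(5, 2)) = Add(-5, 10) = 5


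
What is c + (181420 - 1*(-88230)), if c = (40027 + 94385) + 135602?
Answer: 539664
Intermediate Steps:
c = 270014 (c = 134412 + 135602 = 270014)
c + (181420 - 1*(-88230)) = 270014 + (181420 - 1*(-88230)) = 270014 + (181420 + 88230) = 270014 + 269650 = 539664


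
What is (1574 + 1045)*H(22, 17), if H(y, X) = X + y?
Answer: 102141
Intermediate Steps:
(1574 + 1045)*H(22, 17) = (1574 + 1045)*(17 + 22) = 2619*39 = 102141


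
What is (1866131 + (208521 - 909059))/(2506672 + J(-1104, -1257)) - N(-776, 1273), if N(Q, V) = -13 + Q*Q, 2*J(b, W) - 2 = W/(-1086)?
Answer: -1092823639615041/1814831671 ≈ -6.0216e+5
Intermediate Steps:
J(b, W) = 1 - W/2172 (J(b, W) = 1 + (W/(-1086))/2 = 1 + (W*(-1/1086))/2 = 1 + (-W/1086)/2 = 1 - W/2172)
N(Q, V) = -13 + Q**2
(1866131 + (208521 - 909059))/(2506672 + J(-1104, -1257)) - N(-776, 1273) = (1866131 + (208521 - 909059))/(2506672 + (1 - 1/2172*(-1257))) - (-13 + (-776)**2) = (1866131 - 700538)/(2506672 + (1 + 419/724)) - (-13 + 602176) = 1165593/(2506672 + 1143/724) - 1*602163 = 1165593/(1814831671/724) - 602163 = 1165593*(724/1814831671) - 602163 = 843889332/1814831671 - 602163 = -1092823639615041/1814831671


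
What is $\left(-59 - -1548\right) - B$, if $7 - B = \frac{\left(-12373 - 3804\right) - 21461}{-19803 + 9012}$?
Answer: $\frac{1781100}{1199} \approx 1485.5$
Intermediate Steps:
$B = \frac{4211}{1199}$ ($B = 7 - \frac{\left(-12373 - 3804\right) - 21461}{-19803 + 9012} = 7 - \frac{-16177 - 21461}{-10791} = 7 - \left(-37638\right) \left(- \frac{1}{10791}\right) = 7 - \frac{4182}{1199} = \frac{4211}{1199} \approx 3.5121$)
$\left(-59 - -1548\right) - B = \left(-59 - -1548\right) - \frac{4211}{1199} = \left(-59 + 1548\right) - \frac{4211}{1199} = 1489 - \frac{4211}{1199} = \frac{1781100}{1199}$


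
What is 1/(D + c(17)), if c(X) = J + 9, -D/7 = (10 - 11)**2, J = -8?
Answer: -1/6 ≈ -0.16667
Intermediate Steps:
D = -7 (D = -7*(10 - 11)**2 = -7*(-1)**2 = -7*1 = -7)
c(X) = 1 (c(X) = -8 + 9 = 1)
1/(D + c(17)) = 1/(-7 + 1) = 1/(-6) = -1/6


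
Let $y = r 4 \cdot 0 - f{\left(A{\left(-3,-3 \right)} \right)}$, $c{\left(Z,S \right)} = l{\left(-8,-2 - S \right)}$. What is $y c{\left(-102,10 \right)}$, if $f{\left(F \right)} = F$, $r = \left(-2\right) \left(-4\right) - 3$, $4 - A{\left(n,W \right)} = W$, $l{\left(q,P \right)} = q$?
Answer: $56$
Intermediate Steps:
$A{\left(n,W \right)} = 4 - W$
$r = 5$ ($r = 8 - 3 = 5$)
$c{\left(Z,S \right)} = -8$
$y = -7$ ($y = 5 \cdot 4 \cdot 0 - \left(4 - -3\right) = 20 \cdot 0 - \left(4 + 3\right) = 0 - 7 = -7$)
$y c{\left(-102,10 \right)} = \left(-7\right) \left(-8\right) = 56$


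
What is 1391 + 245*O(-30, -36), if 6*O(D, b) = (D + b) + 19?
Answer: -3169/6 ≈ -528.17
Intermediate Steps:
O(D, b) = 19/6 + D/6 + b/6 (O(D, b) = ((D + b) + 19)/6 = (19 + D + b)/6 = 19/6 + D/6 + b/6)
1391 + 245*O(-30, -36) = 1391 + 245*(19/6 + (⅙)*(-30) + (⅙)*(-36)) = 1391 + 245*(19/6 - 5 - 6) = 1391 + 245*(-47/6) = 1391 - 11515/6 = -3169/6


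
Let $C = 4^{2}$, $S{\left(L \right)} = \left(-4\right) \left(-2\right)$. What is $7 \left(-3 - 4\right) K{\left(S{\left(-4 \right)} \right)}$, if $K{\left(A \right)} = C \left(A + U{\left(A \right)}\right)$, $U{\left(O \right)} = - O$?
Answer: $0$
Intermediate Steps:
$S{\left(L \right)} = 8$
$C = 16$
$K{\left(A \right)} = 0$ ($K{\left(A \right)} = 16 \left(A - A\right) = 16 \cdot 0 = 0$)
$7 \left(-3 - 4\right) K{\left(S{\left(-4 \right)} \right)} = 7 \left(-3 - 4\right) 0 = 7 \left(-7\right) 0 = \left(-49\right) 0 = 0$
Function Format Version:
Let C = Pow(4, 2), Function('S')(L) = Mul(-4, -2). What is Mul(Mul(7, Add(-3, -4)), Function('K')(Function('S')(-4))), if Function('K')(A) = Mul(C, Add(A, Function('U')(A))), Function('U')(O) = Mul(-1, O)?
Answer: 0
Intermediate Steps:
Function('S')(L) = 8
C = 16
Function('K')(A) = 0 (Function('K')(A) = Mul(16, Add(A, Mul(-1, A))) = Mul(16, 0) = 0)
Mul(Mul(7, Add(-3, -4)), Function('K')(Function('S')(-4))) = Mul(Mul(7, Add(-3, -4)), 0) = Mul(Mul(7, -7), 0) = Mul(-49, 0) = 0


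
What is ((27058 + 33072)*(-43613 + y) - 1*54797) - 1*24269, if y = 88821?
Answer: 2718277974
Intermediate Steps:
((27058 + 33072)*(-43613 + y) - 1*54797) - 1*24269 = ((27058 + 33072)*(-43613 + 88821) - 1*54797) - 1*24269 = (60130*45208 - 54797) - 24269 = (2718357040 - 54797) - 24269 = 2718302243 - 24269 = 2718277974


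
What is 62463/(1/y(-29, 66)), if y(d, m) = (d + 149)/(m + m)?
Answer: 624630/11 ≈ 56785.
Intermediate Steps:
y(d, m) = (149 + d)/(2*m) (y(d, m) = (149 + d)/((2*m)) = (149 + d)*(1/(2*m)) = (149 + d)/(2*m))
62463/(1/y(-29, 66)) = 62463/(1/((½)*(149 - 29)/66)) = 62463/(1/((½)*(1/66)*120)) = 62463/(1/(10/11)) = 62463/(11/10) = 62463*(10/11) = 624630/11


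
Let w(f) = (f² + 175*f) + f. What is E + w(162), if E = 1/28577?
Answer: 1564762213/28577 ≈ 54756.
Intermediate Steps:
w(f) = f² + 176*f
E = 1/28577 ≈ 3.4993e-5
E + w(162) = 1/28577 + 162*(176 + 162) = 1/28577 + 162*338 = 1/28577 + 54756 = 1564762213/28577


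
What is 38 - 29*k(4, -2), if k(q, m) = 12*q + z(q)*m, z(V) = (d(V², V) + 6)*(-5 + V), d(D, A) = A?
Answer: -1934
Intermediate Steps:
z(V) = (-5 + V)*(6 + V) (z(V) = (V + 6)*(-5 + V) = (6 + V)*(-5 + V) = (-5 + V)*(6 + V))
k(q, m) = 12*q + m*(-30 + q + q²) (k(q, m) = 12*q + (-30 + q + q²)*m = 12*q + m*(-30 + q + q²))
38 - 29*k(4, -2) = 38 - 29*(12*4 - 2*(-30 + 4 + 4²)) = 38 - 29*(48 - 2*(-30 + 4 + 16)) = 38 - 29*(48 - 2*(-10)) = 38 - 29*(48 + 20) = 38 - 29*68 = 38 - 1972 = -1934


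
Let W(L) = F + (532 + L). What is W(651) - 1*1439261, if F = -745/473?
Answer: -680211639/473 ≈ -1.4381e+6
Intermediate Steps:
F = -745/473 (F = -745*1/473 = -745/473 ≈ -1.5751)
W(L) = 250891/473 + L (W(L) = -745/473 + (532 + L) = 250891/473 + L)
W(651) - 1*1439261 = (250891/473 + 651) - 1*1439261 = 558814/473 - 1439261 = -680211639/473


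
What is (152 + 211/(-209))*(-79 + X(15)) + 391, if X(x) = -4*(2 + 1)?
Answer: -2789968/209 ≈ -13349.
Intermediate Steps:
X(x) = -12 (X(x) = -4*3 = -12)
(152 + 211/(-209))*(-79 + X(15)) + 391 = (152 + 211/(-209))*(-79 - 12) + 391 = (152 + 211*(-1/209))*(-91) + 391 = (152 - 211/209)*(-91) + 391 = (31557/209)*(-91) + 391 = -2871687/209 + 391 = -2789968/209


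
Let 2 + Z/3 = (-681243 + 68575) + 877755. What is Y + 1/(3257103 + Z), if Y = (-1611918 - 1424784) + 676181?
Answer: -9565676158517/4052358 ≈ -2.3605e+6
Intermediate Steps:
Z = 795255 (Z = -6 + 3*((-681243 + 68575) + 877755) = -6 + 3*(-612668 + 877755) = -6 + 3*265087 = -6 + 795261 = 795255)
Y = -2360521 (Y = -3036702 + 676181 = -2360521)
Y + 1/(3257103 + Z) = -2360521 + 1/(3257103 + 795255) = -2360521 + 1/4052358 = -9565676158517/4052358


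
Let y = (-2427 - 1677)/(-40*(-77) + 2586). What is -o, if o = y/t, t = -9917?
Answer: -2052/28094861 ≈ -7.3038e-5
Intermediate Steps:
y = -2052/2833 (y = -4104/(3080 + 2586) = -4104/5666 = -4104*1/5666 = -2052/2833 ≈ -0.72432)
o = 2052/28094861 (o = -2052/2833/(-9917) = -2052/2833*(-1/9917) = 2052/28094861 ≈ 7.3038e-5)
-o = -1*2052/28094861 = -2052/28094861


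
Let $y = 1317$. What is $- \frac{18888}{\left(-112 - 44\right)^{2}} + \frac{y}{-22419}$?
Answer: $- \frac{702933}{841958} \approx -0.83488$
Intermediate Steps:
$- \frac{18888}{\left(-112 - 44\right)^{2}} + \frac{y}{-22419} = - \frac{18888}{\left(-112 - 44\right)^{2}} + \frac{1317}{-22419} = - \frac{18888}{\left(-156\right)^{2}} + 1317 \left(- \frac{1}{22419}\right) = - \frac{18888}{24336} - \frac{439}{7473} = \left(-18888\right) \frac{1}{24336} - \frac{439}{7473} = - \frac{787}{1014} - \frac{439}{7473} = - \frac{702933}{841958}$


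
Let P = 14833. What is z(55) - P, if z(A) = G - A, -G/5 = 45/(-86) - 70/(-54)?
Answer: -34578911/2322 ≈ -14892.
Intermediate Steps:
G = -8975/2322 (G = -5*(45/(-86) - 70/(-54)) = -5*(45*(-1/86) - 70*(-1/54)) = -5*(-45/86 + 35/27) = -5*1795/2322 = -8975/2322 ≈ -3.8652)
z(A) = -8975/2322 - A
z(55) - P = (-8975/2322 - 1*55) - 1*14833 = (-8975/2322 - 55) - 14833 = -136685/2322 - 14833 = -34578911/2322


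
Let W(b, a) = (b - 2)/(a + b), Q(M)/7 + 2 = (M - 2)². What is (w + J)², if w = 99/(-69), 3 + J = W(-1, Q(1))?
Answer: 558009/33856 ≈ 16.482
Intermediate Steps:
Q(M) = -14 + 7*(-2 + M)² (Q(M) = -14 + 7*(M - 2)² = -14 + 7*(-2 + M)²)
W(b, a) = (-2 + b)/(a + b)
J = -21/8 (J = -3 + (-2 - 1)/((-14 + 7*(-2 + 1)²) - 1) = -3 - 3/((-14 + 7*(-1)²) - 1) = -3 - 3/((-14 + 7*1) - 1) = -3 - 3/((-14 + 7) - 1) = -3 - 3/(-7 - 1) = -3 - 3/(-8) = -3 - ⅛*(-3) = -3 + 3/8 = -21/8 ≈ -2.6250)
w = -33/23 (w = 99*(-1/69) = -33/23 ≈ -1.4348)
(w + J)² = (-33/23 - 21/8)² = (-747/184)² = 558009/33856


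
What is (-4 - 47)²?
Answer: 2601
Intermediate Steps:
(-4 - 47)² = (-51)² = 2601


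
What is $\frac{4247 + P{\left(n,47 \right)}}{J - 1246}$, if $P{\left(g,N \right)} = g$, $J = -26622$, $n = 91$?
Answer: $- \frac{2169}{13934} \approx -0.15566$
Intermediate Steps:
$\frac{4247 + P{\left(n,47 \right)}}{J - 1246} = \frac{4247 + 91}{-26622 - 1246} = \frac{4338}{-27868} = 4338 \left(- \frac{1}{27868}\right) = - \frac{2169}{13934}$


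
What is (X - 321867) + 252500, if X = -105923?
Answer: -175290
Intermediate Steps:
(X - 321867) + 252500 = (-105923 - 321867) + 252500 = -427790 + 252500 = -175290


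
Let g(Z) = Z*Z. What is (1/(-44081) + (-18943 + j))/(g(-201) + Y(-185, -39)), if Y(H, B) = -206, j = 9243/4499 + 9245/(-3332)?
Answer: -736357598453083/1562411891374180 ≈ -0.47130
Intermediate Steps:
j = -10795579/14990668 (j = 9243*(1/4499) + 9245*(-1/3332) = 9243/4499 - 9245/3332 = -10795579/14990668 ≈ -0.72015)
g(Z) = Z²
(1/(-44081) + (-18943 + j))/(g(-201) + Y(-185, -39)) = (1/(-44081) + (-18943 - 10795579/14990668))/((-201)² - 206) = (-1/44081 - 283979019503/14990668)/(40401 - 206) = -736357598453083/38870802124/40195 = -736357598453083/38870802124*1/40195 = -736357598453083/1562411891374180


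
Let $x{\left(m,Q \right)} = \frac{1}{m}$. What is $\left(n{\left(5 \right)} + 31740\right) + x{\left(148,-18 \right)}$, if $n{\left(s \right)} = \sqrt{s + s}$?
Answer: $\frac{4697521}{148} + \sqrt{10} \approx 31743.0$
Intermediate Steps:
$n{\left(s \right)} = \sqrt{2} \sqrt{s}$ ($n{\left(s \right)} = \sqrt{2 s} = \sqrt{2} \sqrt{s}$)
$\left(n{\left(5 \right)} + 31740\right) + x{\left(148,-18 \right)} = \left(\sqrt{2} \sqrt{5} + 31740\right) + \frac{1}{148} = \left(\sqrt{10} + 31740\right) + \frac{1}{148} = \left(31740 + \sqrt{10}\right) + \frac{1}{148} = \frac{4697521}{148} + \sqrt{10}$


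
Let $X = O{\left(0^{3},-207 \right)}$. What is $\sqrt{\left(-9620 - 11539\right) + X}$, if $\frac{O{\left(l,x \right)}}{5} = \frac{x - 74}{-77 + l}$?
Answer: $\frac{i \sqrt{125343526}}{77} \approx 145.4 i$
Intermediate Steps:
$O{\left(l,x \right)} = \frac{5 \left(-74 + x\right)}{-77 + l}$ ($O{\left(l,x \right)} = 5 \frac{x - 74}{-77 + l} = 5 \frac{-74 + x}{-77 + l} = \frac{5 \left(-74 + x\right)}{-77 + l}$)
$X = \frac{1405}{77}$ ($X = \frac{5 \left(-74 - 207\right)}{-77 + 0^{3}} = 5 \frac{1}{-77 + 0} \left(-281\right) = 5 \frac{1}{-77} \left(-281\right) = 5 \left(- \frac{1}{77}\right) \left(-281\right) = \frac{1405}{77} \approx 18.247$)
$\sqrt{\left(-9620 - 11539\right) + X} = \sqrt{\left(-9620 - 11539\right) + \frac{1405}{77}} = \sqrt{-21159 + \frac{1405}{77}} = \sqrt{- \frac{1627838}{77}} = \frac{i \sqrt{125343526}}{77}$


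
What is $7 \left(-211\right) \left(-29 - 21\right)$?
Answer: $73850$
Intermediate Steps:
$7 \left(-211\right) \left(-29 - 21\right) = - 1477 \left(-29 - 21\right) = \left(-1477\right) \left(-50\right) = 73850$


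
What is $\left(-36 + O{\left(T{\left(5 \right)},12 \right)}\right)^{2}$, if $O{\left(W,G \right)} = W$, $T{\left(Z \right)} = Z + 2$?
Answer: $841$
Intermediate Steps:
$T{\left(Z \right)} = 2 + Z$
$\left(-36 + O{\left(T{\left(5 \right)},12 \right)}\right)^{2} = \left(-36 + \left(2 + 5\right)\right)^{2} = \left(-36 + 7\right)^{2} = \left(-29\right)^{2} = 841$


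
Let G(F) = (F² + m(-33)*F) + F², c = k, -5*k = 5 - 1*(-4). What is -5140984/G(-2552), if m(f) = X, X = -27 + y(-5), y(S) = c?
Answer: -3213115/8186816 ≈ -0.39247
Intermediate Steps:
k = -9/5 (k = -(5 - 1*(-4))/5 = -(5 + 4)/5 = -⅕*9 = -9/5 ≈ -1.8000)
c = -9/5 ≈ -1.8000
y(S) = -9/5
X = -144/5 (X = -27 - 9/5 = -144/5 ≈ -28.800)
m(f) = -144/5
G(F) = 2*F² - 144*F/5 (G(F) = (F² - 144*F/5) + F² = 2*F² - 144*F/5)
-5140984/G(-2552) = -5140984*(-5/(5104*(-72 + 5*(-2552)))) = -5140984*(-5/(5104*(-72 - 12760))) = -5140984/((⅖)*(-2552)*(-12832)) = -5140984/65494528/5 = -5140984*5/65494528 = -3213115/8186816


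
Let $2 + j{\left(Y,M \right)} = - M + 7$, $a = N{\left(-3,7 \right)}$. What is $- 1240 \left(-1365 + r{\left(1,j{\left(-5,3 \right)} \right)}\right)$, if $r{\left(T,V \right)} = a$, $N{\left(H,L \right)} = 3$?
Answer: $1688880$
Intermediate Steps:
$a = 3$
$j{\left(Y,M \right)} = 5 - M$ ($j{\left(Y,M \right)} = -2 - \left(-7 + M\right) = 5 - M$)
$r{\left(T,V \right)} = 3$
$- 1240 \left(-1365 + r{\left(1,j{\left(-5,3 \right)} \right)}\right) = - 1240 \left(-1365 + 3\right) = \left(-1240\right) \left(-1362\right) = 1688880$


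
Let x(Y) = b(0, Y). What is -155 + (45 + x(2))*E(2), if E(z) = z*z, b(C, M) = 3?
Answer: 37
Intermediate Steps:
x(Y) = 3
E(z) = z**2
-155 + (45 + x(2))*E(2) = -155 + (45 + 3)*2**2 = -155 + 48*4 = -155 + 192 = 37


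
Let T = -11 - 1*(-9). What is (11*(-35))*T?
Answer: 770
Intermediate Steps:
T = -2 (T = -11 + 9 = -2)
(11*(-35))*T = (11*(-35))*(-2) = -385*(-2) = 770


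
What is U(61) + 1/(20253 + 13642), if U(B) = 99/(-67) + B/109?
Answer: -227224777/247535185 ≈ -0.91795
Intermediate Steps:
U(B) = -99/67 + B/109 (U(B) = 99*(-1/67) + B*(1/109) = -99/67 + B/109)
U(61) + 1/(20253 + 13642) = (-99/67 + (1/109)*61) + 1/(20253 + 13642) = (-99/67 + 61/109) + 1/33895 = -6704/7303 + 1/33895 = -227224777/247535185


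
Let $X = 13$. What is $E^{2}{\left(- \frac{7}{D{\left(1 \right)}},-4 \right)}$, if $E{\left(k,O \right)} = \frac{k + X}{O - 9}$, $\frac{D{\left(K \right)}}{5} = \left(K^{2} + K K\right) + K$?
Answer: $\frac{35344}{38025} \approx 0.92949$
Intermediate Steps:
$D{\left(K \right)} = 5 K + 10 K^{2}$ ($D{\left(K \right)} = 5 \left(\left(K^{2} + K K\right) + K\right) = 5 \left(\left(K^{2} + K^{2}\right) + K\right) = 5 \left(2 K^{2} + K\right) = 5 \left(K + 2 K^{2}\right) = 5 K + 10 K^{2}$)
$E{\left(k,O \right)} = \frac{13 + k}{-9 + O}$ ($E{\left(k,O \right)} = \frac{k + 13}{O - 9} = \frac{13 + k}{-9 + O}$)
$E^{2}{\left(- \frac{7}{D{\left(1 \right)}},-4 \right)} = \left(\frac{13 - \frac{7}{5 \cdot 1 \left(1 + 2 \cdot 1\right)}}{-9 - 4}\right)^{2} = \left(\frac{13 - \frac{7}{5 \cdot 1 \left(1 + 2\right)}}{-13}\right)^{2} = \left(- \frac{13 - \frac{7}{5 \cdot 1 \cdot 3}}{13}\right)^{2} = \left(- \frac{13 - \frac{7}{15}}{13}\right)^{2} = \left(\left(- \frac{1}{13}\right) \frac{188}{15}\right)^{2} = \left(- \frac{188}{195}\right)^{2} = \frac{35344}{38025}$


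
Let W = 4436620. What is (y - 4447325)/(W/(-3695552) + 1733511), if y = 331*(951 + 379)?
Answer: -3702106985360/1601568901613 ≈ -2.3116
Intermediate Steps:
y = 440230 (y = 331*1330 = 440230)
(y - 4447325)/(W/(-3695552) + 1733511) = (440230 - 4447325)/(4436620/(-3695552) + 1733511) = -4007095/(4436620*(-1/3695552) + 1733511) = -4007095/(-1109155/923888 + 1733511) = -4007095/1601568901613/923888 = -4007095*923888/1601568901613 = -3702106985360/1601568901613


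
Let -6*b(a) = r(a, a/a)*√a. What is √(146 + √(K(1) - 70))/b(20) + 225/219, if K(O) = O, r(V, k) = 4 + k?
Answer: 75/73 - 3*√(730 + 5*I*√69)/25 ≈ -2.2161 - 0.092195*I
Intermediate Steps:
b(a) = -5*√a/6 (b(a) = -(4 + a/a)*√a/6 = -(4 + 1)*√a/6 = -5*√a/6)
√(146 + √(K(1) - 70))/b(20) + 225/219 = √(146 + √(1 - 70))/((-5*√5/3)) + 225/219 = √(146 + √(-69))/((-5*√5/3)) + 225*(1/219) = √(146 + I*√69)/((-5*√5/3)) + 75/73 = √(146 + I*√69)*(-3*√5/25) + 75/73 = -3*√5*√(146 + I*√69)/25 + 75/73 = 75/73 - 3*√5*√(146 + I*√69)/25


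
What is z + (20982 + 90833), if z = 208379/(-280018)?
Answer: 31310004291/280018 ≈ 1.1181e+5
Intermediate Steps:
z = -208379/280018 (z = 208379*(-1/280018) = -208379/280018 ≈ -0.74416)
z + (20982 + 90833) = -208379/280018 + (20982 + 90833) = -208379/280018 + 111815 = 31310004291/280018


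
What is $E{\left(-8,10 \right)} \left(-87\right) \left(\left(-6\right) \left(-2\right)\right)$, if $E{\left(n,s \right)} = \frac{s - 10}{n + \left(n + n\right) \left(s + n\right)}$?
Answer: $0$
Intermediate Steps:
$E{\left(n,s \right)} = \frac{-10 + s}{n + 2 n \left(n + s\right)}$
$E{\left(-8,10 \right)} \left(-87\right) \left(\left(-6\right) \left(-2\right)\right) = \frac{-10 + 10}{\left(-8\right) \left(1 + 2 \left(-8\right) + 2 \cdot 10\right)} \left(-87\right) \left(\left(-6\right) \left(-2\right)\right) = \left(- \frac{1}{8}\right) \frac{1}{1 - 16 + 20} \cdot 0 \left(-87\right) 12 = \left(- \frac{1}{8}\right) \frac{1}{5} \cdot 0 \left(-87\right) 12 = 0 \left(-87\right) 12 = 0 \cdot 12 = 0$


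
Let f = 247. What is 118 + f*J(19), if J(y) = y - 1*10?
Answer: 2341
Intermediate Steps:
J(y) = -10 + y (J(y) = y - 10 = -10 + y)
118 + f*J(19) = 118 + 247*(-10 + 19) = 118 + 247*9 = 118 + 2223 = 2341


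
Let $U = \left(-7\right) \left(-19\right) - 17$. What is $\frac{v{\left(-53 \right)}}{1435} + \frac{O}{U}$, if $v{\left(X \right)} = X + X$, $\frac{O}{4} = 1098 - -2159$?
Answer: $\frac{4670721}{41615} \approx 112.24$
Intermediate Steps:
$O = 13028$ ($O = 4 \left(1098 - -2159\right) = 4 \left(1098 + 2159\right) = 4 \cdot 3257 = 13028$)
$v{\left(X \right)} = 2 X$
$U = 116$ ($U = 133 - 17 = 116$)
$\frac{v{\left(-53 \right)}}{1435} + \frac{O}{U} = \frac{2 \left(-53\right)}{1435} + \frac{13028}{116} = \left(-106\right) \frac{1}{1435} + 13028 \cdot \frac{1}{116} = - \frac{106}{1435} + \frac{3257}{29} = \frac{4670721}{41615}$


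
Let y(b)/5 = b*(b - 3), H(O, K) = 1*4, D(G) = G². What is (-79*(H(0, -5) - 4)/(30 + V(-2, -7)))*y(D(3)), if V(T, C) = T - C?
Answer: 0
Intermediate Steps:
H(O, K) = 4
y(b) = 5*b*(-3 + b) (y(b) = 5*(b*(b - 3)) = 5*(b*(-3 + b)) = 5*b*(-3 + b))
(-79*(H(0, -5) - 4)/(30 + V(-2, -7)))*y(D(3)) = (-79*(4 - 4)/(30 + (-2 - 1*(-7))))*(5*3²*(-3 + 3²)) = (-0/(30 + (-2 + 7)))*(5*9*(-3 + 9)) = (-0/(30 + 5))*(5*9*6) = -0/35*270 = -79*0*270 = 0*270 = 0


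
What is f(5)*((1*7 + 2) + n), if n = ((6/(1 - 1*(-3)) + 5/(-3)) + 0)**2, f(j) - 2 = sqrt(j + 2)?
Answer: 325/18 + 325*sqrt(7)/36 ≈ 41.941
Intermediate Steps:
f(j) = 2 + sqrt(2 + j) (f(j) = 2 + sqrt(j + 2) = 2 + sqrt(2 + j))
n = 1/36 (n = ((6/(1 + 3) + 5*(-1/3)) + 0)**2 = ((6/4 - 5/3) + 0)**2 = ((6*(1/4) - 5/3) + 0)**2 = ((3/2 - 5/3) + 0)**2 = (-1/6 + 0)**2 = (-1/6)**2 = 1/36 ≈ 0.027778)
f(5)*((1*7 + 2) + n) = (2 + sqrt(2 + 5))*((1*7 + 2) + 1/36) = (2 + sqrt(7))*((7 + 2) + 1/36) = (2 + sqrt(7))*(9 + 1/36) = (2 + sqrt(7))*(325/36) = 325/18 + 325*sqrt(7)/36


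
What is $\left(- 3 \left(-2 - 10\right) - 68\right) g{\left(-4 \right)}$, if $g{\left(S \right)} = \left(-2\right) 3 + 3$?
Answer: $96$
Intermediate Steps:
$g{\left(S \right)} = -3$ ($g{\left(S \right)} = -6 + 3 = -3$)
$\left(- 3 \left(-2 - 10\right) - 68\right) g{\left(-4 \right)} = \left(- 3 \left(-2 - 10\right) - 68\right) \left(-3\right) = \left(\left(-3\right) \left(-12\right) - 68\right) \left(-3\right) = \left(36 - 68\right) \left(-3\right) = \left(-32\right) \left(-3\right) = 96$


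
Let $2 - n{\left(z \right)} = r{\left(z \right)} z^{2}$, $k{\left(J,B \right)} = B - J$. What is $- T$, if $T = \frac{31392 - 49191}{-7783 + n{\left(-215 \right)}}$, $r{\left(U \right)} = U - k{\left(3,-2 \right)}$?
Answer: $\frac{1047}{570557} \approx 0.001835$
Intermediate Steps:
$r{\left(U \right)} = 5 + U$ ($r{\left(U \right)} = U - \left(-2 - 3\right) = U - -5 = U + 5 = 5 + U$)
$n{\left(z \right)} = 2 - z^{2} \left(5 + z\right)$ ($n{\left(z \right)} = 2 - \left(5 + z\right) z^{2} = 2 - z^{2} \left(5 + z\right)$)
$T = - \frac{1047}{570557}$ ($T = \frac{31392 - 49191}{-7783 - \left(-2 + \left(-215\right)^{2} \left(5 - 215\right)\right)} = - \frac{17799}{-7783 - \left(-2 + 46225 \left(-210\right)\right)} = - \frac{17799}{-7783 + \left(2 + 9707250\right)} = - \frac{17799}{-7783 + 9707252} = - \frac{17799}{9699469} = \left(-17799\right) \frac{1}{9699469} = - \frac{1047}{570557} \approx -0.001835$)
$- T = \left(-1\right) \left(- \frac{1047}{570557}\right) = \frac{1047}{570557}$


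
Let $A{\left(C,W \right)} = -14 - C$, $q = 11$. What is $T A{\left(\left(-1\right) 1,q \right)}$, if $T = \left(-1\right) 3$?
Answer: $39$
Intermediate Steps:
$T = -3$
$T A{\left(\left(-1\right) 1,q \right)} = - 3 \left(-14 - \left(-1\right) 1\right) = - 3 \left(-14 - -1\right) = - 3 \left(-14 + 1\right) = \left(-3\right) \left(-13\right) = 39$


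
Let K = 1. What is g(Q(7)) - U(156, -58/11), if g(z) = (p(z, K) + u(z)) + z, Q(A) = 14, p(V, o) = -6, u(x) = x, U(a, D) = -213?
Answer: 235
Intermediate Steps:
g(z) = -6 + 2*z (g(z) = (-6 + z) + z = -6 + 2*z)
g(Q(7)) - U(156, -58/11) = (-6 + 2*14) - 1*(-213) = (-6 + 28) + 213 = 22 + 213 = 235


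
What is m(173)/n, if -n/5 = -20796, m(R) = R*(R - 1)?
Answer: 7439/25995 ≈ 0.28617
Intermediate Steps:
m(R) = R*(-1 + R)
n = 103980 (n = -5*(-20796) = 103980)
m(173)/n = (173*(-1 + 173))/103980 = (173*172)*(1/103980) = 29756*(1/103980) = 7439/25995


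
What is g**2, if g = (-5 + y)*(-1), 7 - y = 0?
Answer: 4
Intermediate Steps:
y = 7 (y = 7 - 1*0 = 7 + 0 = 7)
g = -2 (g = (-5 + 7)*(-1) = 2*(-1) = -2)
g**2 = (-2)**2 = 4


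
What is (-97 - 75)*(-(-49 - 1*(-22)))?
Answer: -4644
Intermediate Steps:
(-97 - 75)*(-(-49 - 1*(-22))) = -(-172)*(-49 + 22) = -(-172)*(-27) = -172*27 = -4644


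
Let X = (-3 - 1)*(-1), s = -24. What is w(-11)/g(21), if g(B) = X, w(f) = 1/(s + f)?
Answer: -1/140 ≈ -0.0071429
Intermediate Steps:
w(f) = 1/(-24 + f)
X = 4 (X = -4*(-1) = 4)
g(B) = 4
w(-11)/g(21) = 1/(-24 - 11*4) = (1/4)/(-35) = -1/35*1/4 = -1/140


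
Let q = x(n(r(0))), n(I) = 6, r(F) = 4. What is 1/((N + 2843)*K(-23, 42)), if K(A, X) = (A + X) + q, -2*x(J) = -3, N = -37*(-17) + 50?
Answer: 1/72201 ≈ 1.3850e-5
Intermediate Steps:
N = 679 (N = 629 + 50 = 679)
x(J) = 3/2 (x(J) = -1/2*(-3) = 3/2)
q = 3/2 ≈ 1.5000
K(A, X) = 3/2 + A + X (K(A, X) = (A + X) + 3/2 = 3/2 + A + X)
1/((N + 2843)*K(-23, 42)) = 1/((679 + 2843)*(3/2 - 23 + 42)) = 1/(3522*(41/2)) = (1/3522)*(2/41) = 1/72201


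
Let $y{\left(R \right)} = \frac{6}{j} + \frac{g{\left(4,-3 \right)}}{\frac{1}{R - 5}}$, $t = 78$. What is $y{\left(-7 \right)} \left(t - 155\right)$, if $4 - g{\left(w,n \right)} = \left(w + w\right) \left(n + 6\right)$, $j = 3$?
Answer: $-18634$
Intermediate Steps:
$g{\left(w,n \right)} = 4 - 2 w \left(6 + n\right)$ ($g{\left(w,n \right)} = 4 - \left(w + w\right) \left(n + 6\right) = 4 - 2 w \left(6 + n\right)$)
$y{\left(R \right)} = 102 - 20 R$ ($y{\left(R \right)} = \frac{6}{3} + \frac{4 - 48 - \left(-6\right) 4}{\frac{1}{R - 5}} = 6 \cdot \frac{1}{3} + \frac{4 - 48 + 24}{\frac{1}{-5 + R}} = 2 - 20 \left(-5 + R\right) = 2 - \left(-100 + 20 R\right) = 102 - 20 R$)
$y{\left(-7 \right)} \left(t - 155\right) = \left(102 - -140\right) \left(78 - 155\right) = \left(102 + 140\right) \left(-77\right) = 242 \left(-77\right) = -18634$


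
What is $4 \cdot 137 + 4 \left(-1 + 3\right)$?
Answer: $556$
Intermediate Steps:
$4 \cdot 137 + 4 \left(-1 + 3\right) = 548 + 4 \cdot 2 = 548 + 8 = 556$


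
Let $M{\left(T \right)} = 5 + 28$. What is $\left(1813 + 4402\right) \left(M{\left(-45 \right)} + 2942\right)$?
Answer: $18489625$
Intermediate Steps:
$M{\left(T \right)} = 33$
$\left(1813 + 4402\right) \left(M{\left(-45 \right)} + 2942\right) = \left(1813 + 4402\right) \left(33 + 2942\right) = 6215 \cdot 2975 = 18489625$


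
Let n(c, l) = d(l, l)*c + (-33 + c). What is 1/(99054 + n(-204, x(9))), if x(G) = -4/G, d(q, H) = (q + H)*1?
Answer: 3/296995 ≈ 1.0101e-5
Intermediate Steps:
d(q, H) = H + q (d(q, H) = (H + q)*1 = H + q)
n(c, l) = -33 + c + 2*c*l (n(c, l) = (l + l)*c + (-33 + c) = (2*l)*c + (-33 + c) = 2*c*l + (-33 + c) = -33 + c + 2*c*l)
1/(99054 + n(-204, x(9))) = 1/(99054 + (-33 - 204 + 2*(-204)*(-4/9))) = 1/(99054 + (-33 - 204 + 544/3)) = 1/(99054 - 167/3) = 1/(296995/3) = 3/296995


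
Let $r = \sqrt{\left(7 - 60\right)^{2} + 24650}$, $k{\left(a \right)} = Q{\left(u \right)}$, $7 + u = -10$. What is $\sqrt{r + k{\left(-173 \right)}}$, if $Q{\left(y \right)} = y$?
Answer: $\sqrt{-17 + 9 \sqrt{339}} \approx 12.195$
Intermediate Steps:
$u = -17$ ($u = -7 - 10 = -17$)
$k{\left(a \right)} = -17$
$r = 9 \sqrt{339}$ ($r = \sqrt{\left(-53\right)^{2} + 24650} = \sqrt{2809 + 24650} = \sqrt{27459} = 9 \sqrt{339} \approx 165.71$)
$\sqrt{r + k{\left(-173 \right)}} = \sqrt{9 \sqrt{339} - 17} = \sqrt{-17 + 9 \sqrt{339}}$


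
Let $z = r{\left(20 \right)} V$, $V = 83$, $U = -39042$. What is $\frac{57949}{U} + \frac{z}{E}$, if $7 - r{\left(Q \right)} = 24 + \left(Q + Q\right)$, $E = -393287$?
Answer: $- \frac{22605880661}{15354711054} \approx -1.4722$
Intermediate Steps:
$r{\left(Q \right)} = -17 - 2 Q$ ($r{\left(Q \right)} = 7 - \left(24 + \left(Q + Q\right)\right) = 7 - \left(24 + 2 Q\right) = -17 - 2 Q$)
$z = -4731$ ($z = \left(-17 - 40\right) 83 = \left(-57\right) 83 = -4731$)
$\frac{57949}{U} + \frac{z}{E} = \frac{57949}{-39042} - \frac{4731}{-393287} = 57949 \left(- \frac{1}{39042}\right) - - \frac{4731}{393287} = - \frac{57949}{39042} + \frac{4731}{393287} = - \frac{22605880661}{15354711054}$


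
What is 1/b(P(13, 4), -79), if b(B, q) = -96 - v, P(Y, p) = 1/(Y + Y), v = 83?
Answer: -1/179 ≈ -0.0055866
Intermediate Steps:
P(Y, p) = 1/(2*Y)
b(B, q) = -179 (b(B, q) = -96 - 1*83 = -96 - 83 = -179)
1/b(P(13, 4), -79) = 1/(-179) = -1/179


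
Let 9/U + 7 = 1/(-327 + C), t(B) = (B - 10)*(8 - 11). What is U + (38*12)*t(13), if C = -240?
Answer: -16297983/3970 ≈ -4105.3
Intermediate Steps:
t(B) = 30 - 3*B (t(B) = (-10 + B)*(-3) = 30 - 3*B)
U = -5103/3970 (U = 9/(-7 + 1/(-327 - 240)) = 9/(-7 + 1/(-567)) = 9/(-7 - 1/567) = 9/(-3970/567) = 9*(-567/3970) = -5103/3970 ≈ -1.2854)
U + (38*12)*t(13) = -5103/3970 + (38*12)*(30 - 3*13) = -5103/3970 + 456*(30 - 39) = -5103/3970 + 456*(-9) = -5103/3970 - 4104 = -16297983/3970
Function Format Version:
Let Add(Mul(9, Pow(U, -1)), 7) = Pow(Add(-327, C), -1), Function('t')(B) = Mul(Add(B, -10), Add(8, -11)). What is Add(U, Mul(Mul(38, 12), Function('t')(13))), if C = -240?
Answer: Rational(-16297983, 3970) ≈ -4105.3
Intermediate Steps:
Function('t')(B) = Add(30, Mul(-3, B)) (Function('t')(B) = Mul(Add(-10, B), -3) = Add(30, Mul(-3, B)))
U = Rational(-5103, 3970) (U = Mul(9, Pow(Add(-7, Pow(Add(-327, -240), -1)), -1)) = Mul(9, Pow(Add(-7, Pow(-567, -1)), -1)) = Mul(9, Pow(Add(-7, Rational(-1, 567)), -1)) = Mul(9, Pow(Rational(-3970, 567), -1)) = Mul(9, Rational(-567, 3970)) = Rational(-5103, 3970) ≈ -1.2854)
Add(U, Mul(Mul(38, 12), Function('t')(13))) = Add(Rational(-5103, 3970), Mul(Mul(38, 12), Add(30, Mul(-3, 13)))) = Add(Rational(-5103, 3970), Mul(456, Add(30, -39))) = Add(Rational(-5103, 3970), Mul(456, -9)) = Add(Rational(-5103, 3970), -4104) = Rational(-16297983, 3970)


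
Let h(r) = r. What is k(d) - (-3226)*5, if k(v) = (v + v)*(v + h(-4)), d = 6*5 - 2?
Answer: 17474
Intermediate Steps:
d = 28 (d = 30 - 2 = 28)
k(v) = 2*v*(-4 + v) (k(v) = (v + v)*(v - 4) = (2*v)*(-4 + v) = 2*v*(-4 + v))
k(d) - (-3226)*5 = 2*28*(-4 + 28) - (-3226)*5 = 2*28*24 - 1*(-16130) = 1344 + 16130 = 17474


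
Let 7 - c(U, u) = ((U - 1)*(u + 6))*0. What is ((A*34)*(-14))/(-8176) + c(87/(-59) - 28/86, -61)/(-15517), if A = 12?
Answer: 790856/1132741 ≈ 0.69818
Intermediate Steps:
c(U, u) = 7 (c(U, u) = 7 - (U - 1)*(u + 6)*0 = 7 - (-1 + U)*(6 + u)*0 = 7 - 1*0 = 7 + 0 = 7)
((A*34)*(-14))/(-8176) + c(87/(-59) - 28/86, -61)/(-15517) = ((12*34)*(-14))/(-8176) + 7/(-15517) = (408*(-14))*(-1/8176) + 7*(-1/15517) = -5712*(-1/8176) - 7/15517 = 51/73 - 7/15517 = 790856/1132741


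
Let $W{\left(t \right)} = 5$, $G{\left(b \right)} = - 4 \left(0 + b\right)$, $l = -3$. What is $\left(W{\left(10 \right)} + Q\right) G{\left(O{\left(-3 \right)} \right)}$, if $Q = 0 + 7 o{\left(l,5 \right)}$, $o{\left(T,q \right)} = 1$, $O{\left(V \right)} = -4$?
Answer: $192$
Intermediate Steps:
$G{\left(b \right)} = - 4 b$
$Q = 7$ ($Q = 0 + 7 \cdot 1 = 0 + 7 = 7$)
$\left(W{\left(10 \right)} + Q\right) G{\left(O{\left(-3 \right)} \right)} = \left(5 + 7\right) \left(\left(-4\right) \left(-4\right)\right) = 12 \cdot 16 = 192$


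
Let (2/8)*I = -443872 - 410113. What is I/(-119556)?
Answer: 853985/29889 ≈ 28.572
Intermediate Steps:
I = -3415940 (I = 4*(-443872 - 410113) = 4*(-853985) = -3415940)
I/(-119556) = -3415940/(-119556) = -3415940*(-1/119556) = 853985/29889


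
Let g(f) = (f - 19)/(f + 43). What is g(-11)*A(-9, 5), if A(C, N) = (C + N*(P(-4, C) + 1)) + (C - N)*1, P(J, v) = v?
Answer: 945/16 ≈ 59.063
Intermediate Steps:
g(f) = (-19 + f)/(43 + f)
A(C, N) = -N + 2*C + N*(1 + C) (A(C, N) = (C + N*(C + 1)) + (C - N)*1 = (C + N*(1 + C)) + (C - N) = -N + 2*C + N*(1 + C))
g(-11)*A(-9, 5) = ((-19 - 11)/(43 - 11))*(-9*(2 + 5)) = (-30/32)*(-9*7) = ((1/32)*(-30))*(-63) = -15/16*(-63) = 945/16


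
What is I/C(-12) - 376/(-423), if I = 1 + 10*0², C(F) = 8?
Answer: 73/72 ≈ 1.0139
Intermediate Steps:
I = 1 (I = 1 + 10*0 = 1 + 0 = 1)
I/C(-12) - 376/(-423) = 1/8 - 376/(-423) = 1*(⅛) - 376*(-1/423) = ⅛ + 8/9 = 73/72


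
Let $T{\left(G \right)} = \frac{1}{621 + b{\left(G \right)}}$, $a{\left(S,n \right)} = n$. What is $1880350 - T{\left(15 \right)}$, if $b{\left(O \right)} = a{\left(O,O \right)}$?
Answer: $\frac{1195902599}{636} \approx 1.8804 \cdot 10^{6}$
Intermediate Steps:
$b{\left(O \right)} = O$
$T{\left(G \right)} = \frac{1}{621 + G}$
$1880350 - T{\left(15 \right)} = 1880350 - \frac{1}{621 + 15} = 1880350 - \frac{1}{636} = \frac{1195902599}{636}$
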